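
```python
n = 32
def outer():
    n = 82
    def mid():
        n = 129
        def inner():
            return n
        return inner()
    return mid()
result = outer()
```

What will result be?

Step 1: Three levels of shadowing: global 32, outer 82, mid 129.
Step 2: inner() finds n = 129 in enclosing mid() scope.
Step 3: result = 129

The answer is 129.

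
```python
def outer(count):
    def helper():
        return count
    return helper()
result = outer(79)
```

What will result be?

Step 1: outer(79) binds parameter count = 79.
Step 2: helper() looks up count in enclosing scope and finds the parameter count = 79.
Step 3: result = 79

The answer is 79.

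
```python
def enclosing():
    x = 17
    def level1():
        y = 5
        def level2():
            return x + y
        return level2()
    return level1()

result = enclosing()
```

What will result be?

Step 1: x = 17 in enclosing. y = 5 in level1.
Step 2: level2() reads x = 17 and y = 5 from enclosing scopes.
Step 3: result = 17 + 5 = 22

The answer is 22.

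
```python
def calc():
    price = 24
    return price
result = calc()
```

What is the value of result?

Step 1: calc() defines price = 24 in its local scope.
Step 2: return price finds the local variable price = 24.
Step 3: result = 24

The answer is 24.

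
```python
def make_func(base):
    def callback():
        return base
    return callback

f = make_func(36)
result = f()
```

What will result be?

Step 1: make_func(36) creates closure capturing base = 36.
Step 2: f() returns the captured base = 36.
Step 3: result = 36

The answer is 36.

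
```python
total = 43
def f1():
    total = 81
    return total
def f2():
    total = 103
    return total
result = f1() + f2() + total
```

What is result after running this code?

Step 1: Each function shadows global total with its own local.
Step 2: f1() returns 81, f2() returns 103.
Step 3: Global total = 43 is unchanged. result = 81 + 103 + 43 = 227

The answer is 227.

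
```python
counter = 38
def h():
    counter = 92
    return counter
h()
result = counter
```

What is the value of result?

Step 1: Global counter = 38.
Step 2: h() creates local counter = 92 (shadow, not modification).
Step 3: After h() returns, global counter is unchanged. result = 38

The answer is 38.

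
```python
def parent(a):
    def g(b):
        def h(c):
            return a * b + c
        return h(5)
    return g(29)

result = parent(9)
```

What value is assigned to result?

Step 1: a = 9, b = 29, c = 5.
Step 2: h() computes a * b + c = 9 * 29 + 5 = 266.
Step 3: result = 266

The answer is 266.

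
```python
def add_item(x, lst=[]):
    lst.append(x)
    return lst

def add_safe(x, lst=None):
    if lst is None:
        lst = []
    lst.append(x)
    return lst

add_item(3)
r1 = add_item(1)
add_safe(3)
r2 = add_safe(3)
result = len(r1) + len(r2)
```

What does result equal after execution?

Step 1: add_item shares mutable default: after 2 calls, lst = [3, 1], len = 2.
Step 2: add_safe creates fresh list each time: r2 = [3], len = 1.
Step 3: result = 2 + 1 = 3

The answer is 3.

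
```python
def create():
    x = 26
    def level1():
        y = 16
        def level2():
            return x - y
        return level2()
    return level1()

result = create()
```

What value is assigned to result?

Step 1: x = 26 in create. y = 16 in level1.
Step 2: level2() reads x = 26 and y = 16 from enclosing scopes.
Step 3: result = 26 - 16 = 10

The answer is 10.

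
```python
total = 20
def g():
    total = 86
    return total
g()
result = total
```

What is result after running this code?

Step 1: Global total = 20.
Step 2: g() creates local total = 86 (shadow, not modification).
Step 3: After g() returns, global total is unchanged. result = 20

The answer is 20.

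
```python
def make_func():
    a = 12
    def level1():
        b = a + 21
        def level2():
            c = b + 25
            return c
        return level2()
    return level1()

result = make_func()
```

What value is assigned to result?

Step 1: a = 12. b = a + 21 = 33.
Step 2: c = b + 25 = 33 + 25 = 58.
Step 3: result = 58

The answer is 58.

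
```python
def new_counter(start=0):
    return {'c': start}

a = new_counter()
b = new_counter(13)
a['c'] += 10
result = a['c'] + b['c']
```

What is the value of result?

Step 1: new_counter() returns a new dict each call (immutable default 0).
Step 2: a = {'c': 0}, b = {'c': 13}.
Step 3: a['c'] += 10 = 10. result = 10 + 13 = 23

The answer is 23.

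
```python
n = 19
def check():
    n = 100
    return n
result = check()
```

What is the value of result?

Step 1: Global n = 19.
Step 2: check() creates local n = 100, shadowing the global.
Step 3: Returns local n = 100. result = 100

The answer is 100.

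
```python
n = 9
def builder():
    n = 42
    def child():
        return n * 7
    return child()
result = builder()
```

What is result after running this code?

Step 1: builder() shadows global n with n = 42.
Step 2: child() finds n = 42 in enclosing scope, computes 42 * 7 = 294.
Step 3: result = 294

The answer is 294.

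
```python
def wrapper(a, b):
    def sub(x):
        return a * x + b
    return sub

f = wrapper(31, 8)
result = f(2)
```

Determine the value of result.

Step 1: wrapper(31, 8) captures a = 31, b = 8.
Step 2: f(2) computes 31 * 2 + 8 = 70.
Step 3: result = 70

The answer is 70.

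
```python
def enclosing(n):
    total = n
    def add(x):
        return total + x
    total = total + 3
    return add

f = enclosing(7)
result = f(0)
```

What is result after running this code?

Step 1: enclosing(7) sets total = 7, then total = 7 + 3 = 10.
Step 2: Closures capture by reference, so add sees total = 10.
Step 3: f(0) returns 10 + 0 = 10

The answer is 10.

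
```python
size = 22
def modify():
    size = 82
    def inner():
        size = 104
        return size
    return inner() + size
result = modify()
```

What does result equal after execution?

Step 1: modify() has local size = 82. inner() has local size = 104.
Step 2: inner() returns its local size = 104.
Step 3: modify() returns 104 + its own size (82) = 186

The answer is 186.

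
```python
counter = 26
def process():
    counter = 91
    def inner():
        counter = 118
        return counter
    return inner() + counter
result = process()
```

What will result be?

Step 1: process() has local counter = 91. inner() has local counter = 118.
Step 2: inner() returns its local counter = 118.
Step 3: process() returns 118 + its own counter (91) = 209

The answer is 209.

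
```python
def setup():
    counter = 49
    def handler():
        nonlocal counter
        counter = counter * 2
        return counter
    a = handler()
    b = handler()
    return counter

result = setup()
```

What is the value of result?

Step 1: counter starts at 49.
Step 2: First handler(): counter = 49 * 2 = 98.
Step 3: Second handler(): counter = 98 * 2 = 196.
Step 4: result = 196

The answer is 196.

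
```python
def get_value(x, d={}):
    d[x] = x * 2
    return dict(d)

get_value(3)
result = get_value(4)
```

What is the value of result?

Step 1: Mutable default dict is shared across calls.
Step 2: First call adds 3: 6. Second call adds 4: 8.
Step 3: result = {3: 6, 4: 8}

The answer is {3: 6, 4: 8}.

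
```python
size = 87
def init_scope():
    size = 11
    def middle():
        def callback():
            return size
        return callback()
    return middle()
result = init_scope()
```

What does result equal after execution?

Step 1: init_scope() defines size = 11. middle() and callback() have no local size.
Step 2: callback() checks local (none), enclosing middle() (none), enclosing init_scope() and finds size = 11.
Step 3: result = 11

The answer is 11.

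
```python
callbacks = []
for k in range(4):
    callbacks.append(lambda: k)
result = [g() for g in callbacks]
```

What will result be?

Step 1: All 4 lambdas share the same variable k.
Step 2: After the loop, k = 3.
Step 3: Each call returns 3. result = [3, 3, 3, 3]

The answer is [3, 3, 3, 3].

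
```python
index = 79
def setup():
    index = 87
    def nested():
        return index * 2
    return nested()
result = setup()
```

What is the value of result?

Step 1: setup() shadows global index with index = 87.
Step 2: nested() finds index = 87 in enclosing scope, computes 87 * 2 = 174.
Step 3: result = 174

The answer is 174.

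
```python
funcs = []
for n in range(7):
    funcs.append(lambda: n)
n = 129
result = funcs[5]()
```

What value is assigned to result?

Step 1: Lambdas capture the variable n by reference, not by value.
Step 2: After the loop, n is reassigned to 129.
Step 3: funcs[5]() looks up the current n = 129. result = 129

The answer is 129.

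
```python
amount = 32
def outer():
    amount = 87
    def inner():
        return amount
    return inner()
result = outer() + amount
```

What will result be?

Step 1: Global amount = 32. outer() shadows with amount = 87.
Step 2: inner() returns enclosing amount = 87. outer() = 87.
Step 3: result = 87 + global amount (32) = 119

The answer is 119.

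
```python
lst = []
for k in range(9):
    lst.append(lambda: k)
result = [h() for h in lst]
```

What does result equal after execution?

Step 1: All 9 lambdas share the same variable k.
Step 2: After the loop, k = 8.
Step 3: Each call returns 8. result = [8, 8, 8, 8, 8, 8, 8, 8, 8]

The answer is [8, 8, 8, 8, 8, 8, 8, 8, 8].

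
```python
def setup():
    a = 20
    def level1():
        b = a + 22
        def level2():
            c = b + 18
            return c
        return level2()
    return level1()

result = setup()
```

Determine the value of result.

Step 1: a = 20. b = a + 22 = 42.
Step 2: c = b + 18 = 42 + 18 = 60.
Step 3: result = 60

The answer is 60.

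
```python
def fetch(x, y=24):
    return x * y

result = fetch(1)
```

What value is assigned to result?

Step 1: fetch(1) uses default y = 24.
Step 2: Returns 1 * 24 = 24.
Step 3: result = 24

The answer is 24.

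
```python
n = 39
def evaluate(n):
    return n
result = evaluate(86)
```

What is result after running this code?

Step 1: Global n = 39.
Step 2: evaluate(86) takes parameter n = 86, which shadows the global.
Step 3: result = 86

The answer is 86.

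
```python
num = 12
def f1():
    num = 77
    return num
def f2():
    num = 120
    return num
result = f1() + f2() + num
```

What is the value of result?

Step 1: Each function shadows global num with its own local.
Step 2: f1() returns 77, f2() returns 120.
Step 3: Global num = 12 is unchanged. result = 77 + 120 + 12 = 209

The answer is 209.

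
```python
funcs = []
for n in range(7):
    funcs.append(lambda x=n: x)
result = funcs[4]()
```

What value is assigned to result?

Step 1: Default argument x=n captures n's value at each iteration.
Step 2: funcs[4] captured x = 4 when n was 4.
Step 3: result = 4

The answer is 4.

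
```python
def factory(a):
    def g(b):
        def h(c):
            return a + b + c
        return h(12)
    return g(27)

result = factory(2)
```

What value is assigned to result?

Step 1: a = 2, b = 27, c = 12 across three nested scopes.
Step 2: h() accesses all three via LEGB rule.
Step 3: result = 2 + 27 + 12 = 41

The answer is 41.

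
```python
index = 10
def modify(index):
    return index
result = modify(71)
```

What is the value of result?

Step 1: Global index = 10.
Step 2: modify(71) takes parameter index = 71, which shadows the global.
Step 3: result = 71

The answer is 71.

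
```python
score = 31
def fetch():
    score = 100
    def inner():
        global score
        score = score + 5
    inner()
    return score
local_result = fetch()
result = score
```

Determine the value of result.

Step 1: Global score = 31. fetch() creates local score = 100.
Step 2: inner() declares global score and adds 5: global score = 31 + 5 = 36.
Step 3: fetch() returns its local score = 100 (unaffected by inner).
Step 4: result = global score = 36

The answer is 36.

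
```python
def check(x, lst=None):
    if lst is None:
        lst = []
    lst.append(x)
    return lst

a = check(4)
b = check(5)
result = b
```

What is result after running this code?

Step 1: None default with guard creates a NEW list each call.
Step 2: a = [4] (fresh list). b = [5] (another fresh list).
Step 3: result = [5] (this is the fix for mutable default)

The answer is [5].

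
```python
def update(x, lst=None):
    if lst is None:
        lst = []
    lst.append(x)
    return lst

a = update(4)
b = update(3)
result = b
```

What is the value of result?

Step 1: None default with guard creates a NEW list each call.
Step 2: a = [4] (fresh list). b = [3] (another fresh list).
Step 3: result = [3] (this is the fix for mutable default)

The answer is [3].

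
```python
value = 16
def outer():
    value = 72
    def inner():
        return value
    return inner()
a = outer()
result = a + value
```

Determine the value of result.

Step 1: outer() has local value = 72. inner() reads from enclosing.
Step 2: outer() returns 72. Global value = 16 unchanged.
Step 3: result = 72 + 16 = 88

The answer is 88.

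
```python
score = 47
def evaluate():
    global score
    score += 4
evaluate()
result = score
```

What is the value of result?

Step 1: score = 47 globally.
Step 2: evaluate() modifies global score: score += 4 = 51.
Step 3: result = 51

The answer is 51.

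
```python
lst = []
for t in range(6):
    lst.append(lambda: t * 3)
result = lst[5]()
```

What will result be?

Step 1: All lambdas reference the same variable t (late binding).
Step 2: After the loop, t = 5. Every lambda returns t * 3.
Step 3: lst[5]() = 5 * 3 = 15

The answer is 15.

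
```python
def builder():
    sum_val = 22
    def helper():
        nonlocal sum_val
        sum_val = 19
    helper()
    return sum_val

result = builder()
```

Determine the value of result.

Step 1: builder() sets sum_val = 22.
Step 2: helper() uses nonlocal to reassign sum_val = 19.
Step 3: result = 19

The answer is 19.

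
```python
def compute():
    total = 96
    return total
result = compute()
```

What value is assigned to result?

Step 1: compute() defines total = 96 in its local scope.
Step 2: return total finds the local variable total = 96.
Step 3: result = 96

The answer is 96.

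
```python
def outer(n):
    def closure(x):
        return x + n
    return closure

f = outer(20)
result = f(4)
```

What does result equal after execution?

Step 1: outer(20) creates a closure that captures n = 20.
Step 2: f(4) calls the closure with x = 4, returning 4 + 20 = 24.
Step 3: result = 24

The answer is 24.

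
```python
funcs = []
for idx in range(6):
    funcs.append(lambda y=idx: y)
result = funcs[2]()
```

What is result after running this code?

Step 1: Default argument y=idx captures idx's value at each iteration.
Step 2: funcs[2] captured y = 2 when idx was 2.
Step 3: result = 2

The answer is 2.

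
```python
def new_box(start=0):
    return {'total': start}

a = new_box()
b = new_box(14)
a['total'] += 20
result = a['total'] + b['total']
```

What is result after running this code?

Step 1: new_box() returns a new dict each call (immutable default 0).
Step 2: a = {'total': 0}, b = {'total': 14}.
Step 3: a['total'] += 20 = 20. result = 20 + 14 = 34

The answer is 34.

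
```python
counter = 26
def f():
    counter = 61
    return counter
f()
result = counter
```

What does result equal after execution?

Step 1: counter = 26 globally.
Step 2: f() creates a LOCAL counter = 61 (no global keyword!).
Step 3: The global counter is unchanged. result = 26

The answer is 26.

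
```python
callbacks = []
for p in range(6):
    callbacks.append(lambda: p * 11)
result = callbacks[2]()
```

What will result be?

Step 1: All lambdas reference the same variable p (late binding).
Step 2: After the loop, p = 5. Every lambda returns p * 11.
Step 3: callbacks[2]() = 5 * 11 = 55

The answer is 55.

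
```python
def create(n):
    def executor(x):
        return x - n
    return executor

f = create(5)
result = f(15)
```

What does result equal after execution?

Step 1: create(5) creates a closure capturing n = 5.
Step 2: f(15) computes 15 - 5 = 10.
Step 3: result = 10

The answer is 10.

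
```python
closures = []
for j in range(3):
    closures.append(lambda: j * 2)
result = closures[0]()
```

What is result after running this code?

Step 1: All lambdas reference the same variable j (late binding).
Step 2: After the loop, j = 2. Every lambda returns j * 2.
Step 3: closures[0]() = 2 * 2 = 4

The answer is 4.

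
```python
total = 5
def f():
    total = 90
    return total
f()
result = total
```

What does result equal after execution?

Step 1: total = 5 globally.
Step 2: f() creates a LOCAL total = 90 (no global keyword!).
Step 3: The global total is unchanged. result = 5

The answer is 5.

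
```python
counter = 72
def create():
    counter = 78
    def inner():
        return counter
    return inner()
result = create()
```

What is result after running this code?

Step 1: counter = 72 globally, but create() defines counter = 78 locally.
Step 2: inner() looks up counter. Not in local scope, so checks enclosing scope (create) and finds counter = 78.
Step 3: result = 78

The answer is 78.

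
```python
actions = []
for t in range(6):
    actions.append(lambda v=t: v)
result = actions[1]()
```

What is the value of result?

Step 1: Default argument v=t captures t's value at each iteration.
Step 2: actions[1] captured v = 1 when t was 1.
Step 3: result = 1

The answer is 1.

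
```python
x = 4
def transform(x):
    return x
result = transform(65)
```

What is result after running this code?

Step 1: Global x = 4.
Step 2: transform(65) takes parameter x = 65, which shadows the global.
Step 3: result = 65

The answer is 65.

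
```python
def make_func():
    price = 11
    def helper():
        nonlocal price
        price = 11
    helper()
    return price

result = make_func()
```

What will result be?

Step 1: make_func() sets price = 11.
Step 2: helper() uses nonlocal to reassign price = 11.
Step 3: result = 11

The answer is 11.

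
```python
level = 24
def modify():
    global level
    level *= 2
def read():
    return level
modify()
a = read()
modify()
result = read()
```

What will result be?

Step 1: level = 24.
Step 2: First modify(): level = 24 * 2 = 48.
Step 3: Second modify(): level = 48 * 2 = 96.
Step 4: read() returns 96

The answer is 96.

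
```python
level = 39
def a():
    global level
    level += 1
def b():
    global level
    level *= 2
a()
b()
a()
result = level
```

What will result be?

Step 1: level = 39.
Step 2: a(): level = 39 + 1 = 40.
Step 3: b(): level = 40 * 2 = 80.
Step 4: a(): level = 80 + 1 = 81

The answer is 81.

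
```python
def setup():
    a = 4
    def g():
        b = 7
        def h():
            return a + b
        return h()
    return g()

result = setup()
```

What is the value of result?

Step 1: setup() defines a = 4. g() defines b = 7.
Step 2: h() accesses both from enclosing scopes: a = 4, b = 7.
Step 3: result = 4 + 7 = 11

The answer is 11.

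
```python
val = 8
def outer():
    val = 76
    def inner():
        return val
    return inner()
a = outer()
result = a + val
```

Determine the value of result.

Step 1: outer() has local val = 76. inner() reads from enclosing.
Step 2: outer() returns 76. Global val = 8 unchanged.
Step 3: result = 76 + 8 = 84

The answer is 84.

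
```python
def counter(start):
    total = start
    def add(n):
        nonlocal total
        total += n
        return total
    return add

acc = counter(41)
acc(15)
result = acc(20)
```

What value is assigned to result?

Step 1: counter(41) creates closure with total = 41.
Step 2: First acc(15): total = 41 + 15 = 56.
Step 3: Second acc(20): total = 56 + 20 = 76. result = 76

The answer is 76.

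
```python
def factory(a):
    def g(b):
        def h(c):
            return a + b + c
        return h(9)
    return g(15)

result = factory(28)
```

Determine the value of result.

Step 1: a = 28, b = 15, c = 9 across three nested scopes.
Step 2: h() accesses all three via LEGB rule.
Step 3: result = 28 + 15 + 9 = 52

The answer is 52.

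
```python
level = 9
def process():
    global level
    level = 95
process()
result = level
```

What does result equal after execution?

Step 1: level = 9 globally.
Step 2: process() declares global level and sets it to 95.
Step 3: After process(), global level = 95. result = 95

The answer is 95.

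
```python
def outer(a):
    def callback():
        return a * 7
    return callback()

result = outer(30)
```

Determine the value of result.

Step 1: outer(30) binds parameter a = 30.
Step 2: callback() accesses a = 30 from enclosing scope.
Step 3: result = 30 * 7 = 210

The answer is 210.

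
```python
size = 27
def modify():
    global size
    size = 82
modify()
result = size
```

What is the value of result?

Step 1: size = 27 globally.
Step 2: modify() declares global size and sets it to 82.
Step 3: After modify(), global size = 82. result = 82

The answer is 82.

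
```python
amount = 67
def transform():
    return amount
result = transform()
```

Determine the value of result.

Step 1: amount = 67 is defined in the global scope.
Step 2: transform() looks up amount. No local amount exists, so Python checks the global scope via LEGB rule and finds amount = 67.
Step 3: result = 67

The answer is 67.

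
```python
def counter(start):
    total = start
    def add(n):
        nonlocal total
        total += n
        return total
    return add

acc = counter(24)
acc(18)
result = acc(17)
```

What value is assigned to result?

Step 1: counter(24) creates closure with total = 24.
Step 2: First acc(18): total = 24 + 18 = 42.
Step 3: Second acc(17): total = 42 + 17 = 59. result = 59

The answer is 59.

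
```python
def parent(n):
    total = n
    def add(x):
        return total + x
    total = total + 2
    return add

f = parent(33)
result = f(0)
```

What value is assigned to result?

Step 1: parent(33) sets total = 33, then total = 33 + 2 = 35.
Step 2: Closures capture by reference, so add sees total = 35.
Step 3: f(0) returns 35 + 0 = 35

The answer is 35.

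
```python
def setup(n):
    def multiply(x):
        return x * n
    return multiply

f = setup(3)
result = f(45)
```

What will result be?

Step 1: setup(3) returns multiply closure with n = 3.
Step 2: f(45) computes 45 * 3 = 135.
Step 3: result = 135

The answer is 135.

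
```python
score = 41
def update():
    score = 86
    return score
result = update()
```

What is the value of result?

Step 1: Global score = 41.
Step 2: update() creates local score = 86, shadowing the global.
Step 3: Returns local score = 86. result = 86

The answer is 86.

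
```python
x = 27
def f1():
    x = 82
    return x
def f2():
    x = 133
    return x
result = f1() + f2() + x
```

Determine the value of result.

Step 1: Each function shadows global x with its own local.
Step 2: f1() returns 82, f2() returns 133.
Step 3: Global x = 27 is unchanged. result = 82 + 133 + 27 = 242

The answer is 242.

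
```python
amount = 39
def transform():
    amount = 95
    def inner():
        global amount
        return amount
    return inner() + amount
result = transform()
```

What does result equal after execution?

Step 1: Global amount = 39. transform() shadows with local amount = 95.
Step 2: inner() uses global keyword, so inner() returns global amount = 39.
Step 3: transform() returns 39 + 95 = 134

The answer is 134.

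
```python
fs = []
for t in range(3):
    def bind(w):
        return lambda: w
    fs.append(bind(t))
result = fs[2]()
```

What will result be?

Step 1: bind(t) creates a new scope capturing w = t at call time.
Step 2: fs[2] = bind(2), so its lambda captures w = 2.
Step 3: result = 2 (closure factory fixes late binding)

The answer is 2.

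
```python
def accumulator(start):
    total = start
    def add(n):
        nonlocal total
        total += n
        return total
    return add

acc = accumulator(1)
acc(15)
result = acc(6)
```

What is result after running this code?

Step 1: accumulator(1) creates closure with total = 1.
Step 2: First acc(15): total = 1 + 15 = 16.
Step 3: Second acc(6): total = 16 + 6 = 22. result = 22

The answer is 22.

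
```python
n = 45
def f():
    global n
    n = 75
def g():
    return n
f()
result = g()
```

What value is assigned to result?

Step 1: n = 45.
Step 2: f() sets global n = 75.
Step 3: g() reads global n = 75. result = 75

The answer is 75.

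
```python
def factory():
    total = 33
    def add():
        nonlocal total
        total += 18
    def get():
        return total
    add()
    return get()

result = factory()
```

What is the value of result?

Step 1: total = 33. add() modifies it via nonlocal, get() reads it.
Step 2: add() makes total = 33 + 18 = 51.
Step 3: get() returns 51. result = 51

The answer is 51.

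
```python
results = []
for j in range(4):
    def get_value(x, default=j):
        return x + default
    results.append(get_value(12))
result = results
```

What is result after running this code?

Step 1: Default argument default=j is evaluated at function definition time.
Step 2: Each iteration creates get_value with default = current j value.
Step 3: get_value(12) returns 12 + default. results = [12, 13, 14, 15]

The answer is [12, 13, 14, 15].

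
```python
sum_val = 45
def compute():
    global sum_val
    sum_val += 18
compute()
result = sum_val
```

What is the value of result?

Step 1: sum_val = 45 globally.
Step 2: compute() modifies global sum_val: sum_val += 18 = 63.
Step 3: result = 63

The answer is 63.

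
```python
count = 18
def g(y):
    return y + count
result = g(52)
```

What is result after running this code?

Step 1: count = 18 is defined globally.
Step 2: g(52) uses parameter y = 52 and looks up count from global scope = 18.
Step 3: result = 52 + 18 = 70

The answer is 70.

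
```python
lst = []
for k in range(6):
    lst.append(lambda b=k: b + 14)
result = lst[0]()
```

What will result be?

Step 1: Default argument b=k captures k's value at definition time.
Step 2: lst[0] was defined when k = 0, so b defaults to 0.
Step 3: result = 0 + 14 = 14 (default arg fixes the late binding issue)

The answer is 14.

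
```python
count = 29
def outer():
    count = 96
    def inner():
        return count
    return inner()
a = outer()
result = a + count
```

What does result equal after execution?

Step 1: outer() has local count = 96. inner() reads from enclosing.
Step 2: outer() returns 96. Global count = 29 unchanged.
Step 3: result = 96 + 29 = 125

The answer is 125.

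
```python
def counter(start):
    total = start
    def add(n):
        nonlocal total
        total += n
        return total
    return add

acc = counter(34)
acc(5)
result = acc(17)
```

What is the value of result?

Step 1: counter(34) creates closure with total = 34.
Step 2: First acc(5): total = 34 + 5 = 39.
Step 3: Second acc(17): total = 39 + 17 = 56. result = 56

The answer is 56.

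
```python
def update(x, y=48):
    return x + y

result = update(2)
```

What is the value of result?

Step 1: update(2) uses default y = 48.
Step 2: Returns 2 + 48 = 50.
Step 3: result = 50

The answer is 50.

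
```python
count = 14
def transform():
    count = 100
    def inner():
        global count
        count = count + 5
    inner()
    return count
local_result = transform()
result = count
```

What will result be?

Step 1: Global count = 14. transform() creates local count = 100.
Step 2: inner() declares global count and adds 5: global count = 14 + 5 = 19.
Step 3: transform() returns its local count = 100 (unaffected by inner).
Step 4: result = global count = 19

The answer is 19.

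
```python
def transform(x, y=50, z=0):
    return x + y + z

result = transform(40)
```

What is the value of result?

Step 1: transform(40) uses defaults y = 50, z = 0.
Step 2: Returns 40 + 50 + 0 = 90.
Step 3: result = 90

The answer is 90.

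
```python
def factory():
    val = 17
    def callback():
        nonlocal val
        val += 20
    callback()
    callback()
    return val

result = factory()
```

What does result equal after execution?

Step 1: val starts at 17.
Step 2: callback() is called 2 times, each adding 20.
Step 3: val = 17 + 20 * 2 = 57

The answer is 57.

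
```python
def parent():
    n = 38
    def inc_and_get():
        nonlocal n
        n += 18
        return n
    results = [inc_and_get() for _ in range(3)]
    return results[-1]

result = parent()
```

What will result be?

Step 1: n = 38.
Step 2: Three calls to inc_and_get(), each adding 18.
Step 3: Last value = 38 + 18 * 3 = 92

The answer is 92.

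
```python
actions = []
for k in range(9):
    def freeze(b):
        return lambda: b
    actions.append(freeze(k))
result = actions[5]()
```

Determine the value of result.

Step 1: freeze(k) creates a new scope capturing b = k at call time.
Step 2: actions[5] = freeze(5), so its lambda captures b = 5.
Step 3: result = 5 (closure factory fixes late binding)

The answer is 5.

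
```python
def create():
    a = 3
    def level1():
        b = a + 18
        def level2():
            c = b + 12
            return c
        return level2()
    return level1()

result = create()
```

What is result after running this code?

Step 1: a = 3. b = a + 18 = 21.
Step 2: c = b + 12 = 21 + 12 = 33.
Step 3: result = 33

The answer is 33.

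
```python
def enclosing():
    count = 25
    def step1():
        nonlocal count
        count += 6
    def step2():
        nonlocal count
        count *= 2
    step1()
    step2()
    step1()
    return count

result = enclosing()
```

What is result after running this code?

Step 1: count = 25.
Step 2: step1(): count = 25 + 6 = 31.
Step 3: step2(): count = 31 * 2 = 62.
Step 4: step1(): count = 62 + 6 = 68. result = 68

The answer is 68.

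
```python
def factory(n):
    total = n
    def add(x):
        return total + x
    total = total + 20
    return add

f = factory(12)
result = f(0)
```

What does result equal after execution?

Step 1: factory(12) sets total = 12, then total = 12 + 20 = 32.
Step 2: Closures capture by reference, so add sees total = 32.
Step 3: f(0) returns 32 + 0 = 32

The answer is 32.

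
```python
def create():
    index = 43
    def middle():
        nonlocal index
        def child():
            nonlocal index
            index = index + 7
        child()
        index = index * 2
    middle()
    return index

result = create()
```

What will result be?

Step 1: index = 43.
Step 2: child() adds 7: index = 43 + 7 = 50.
Step 3: middle() doubles: index = 50 * 2 = 100.
Step 4: result = 100

The answer is 100.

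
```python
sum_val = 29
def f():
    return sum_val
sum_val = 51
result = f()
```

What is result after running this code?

Step 1: sum_val is first set to 29, then reassigned to 51.
Step 2: f() is called after the reassignment, so it looks up the current global sum_val = 51.
Step 3: result = 51

The answer is 51.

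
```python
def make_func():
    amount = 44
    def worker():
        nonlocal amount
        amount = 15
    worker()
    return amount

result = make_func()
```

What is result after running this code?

Step 1: make_func() sets amount = 44.
Step 2: worker() uses nonlocal to reassign amount = 15.
Step 3: result = 15

The answer is 15.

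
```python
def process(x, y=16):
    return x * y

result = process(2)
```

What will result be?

Step 1: process(2) uses default y = 16.
Step 2: Returns 2 * 16 = 32.
Step 3: result = 32

The answer is 32.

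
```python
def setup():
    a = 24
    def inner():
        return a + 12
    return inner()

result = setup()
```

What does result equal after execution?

Step 1: setup() defines a = 24.
Step 2: inner() reads a = 24 from enclosing scope, returns 24 + 12 = 36.
Step 3: result = 36

The answer is 36.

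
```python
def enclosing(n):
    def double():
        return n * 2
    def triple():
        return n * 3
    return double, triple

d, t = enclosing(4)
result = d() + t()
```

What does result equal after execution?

Step 1: Both closures capture the same n = 4.
Step 2: d() = 4 * 2 = 8, t() = 4 * 3 = 12.
Step 3: result = 8 + 12 = 20

The answer is 20.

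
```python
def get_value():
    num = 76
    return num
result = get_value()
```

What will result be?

Step 1: get_value() defines num = 76 in its local scope.
Step 2: return num finds the local variable num = 76.
Step 3: result = 76

The answer is 76.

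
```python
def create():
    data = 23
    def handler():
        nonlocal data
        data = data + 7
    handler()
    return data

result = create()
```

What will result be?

Step 1: create() sets data = 23.
Step 2: handler() uses nonlocal to modify data in create's scope: data = 23 + 7 = 30.
Step 3: create() returns the modified data = 30

The answer is 30.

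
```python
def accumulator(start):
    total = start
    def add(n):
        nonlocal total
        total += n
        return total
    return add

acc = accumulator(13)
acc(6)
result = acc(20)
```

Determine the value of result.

Step 1: accumulator(13) creates closure with total = 13.
Step 2: First acc(6): total = 13 + 6 = 19.
Step 3: Second acc(20): total = 19 + 20 = 39. result = 39

The answer is 39.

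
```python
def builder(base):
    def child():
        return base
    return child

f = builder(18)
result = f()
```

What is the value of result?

Step 1: builder(18) creates closure capturing base = 18.
Step 2: f() returns the captured base = 18.
Step 3: result = 18

The answer is 18.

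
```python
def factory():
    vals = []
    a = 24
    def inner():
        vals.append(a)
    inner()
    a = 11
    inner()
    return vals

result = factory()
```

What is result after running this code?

Step 1: a = 24. inner() appends current a to vals.
Step 2: First inner(): appends 24. Then a = 11.
Step 3: Second inner(): appends 11 (closure sees updated a). result = [24, 11]

The answer is [24, 11].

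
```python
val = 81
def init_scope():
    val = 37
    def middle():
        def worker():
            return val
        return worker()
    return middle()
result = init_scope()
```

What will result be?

Step 1: init_scope() defines val = 37. middle() and worker() have no local val.
Step 2: worker() checks local (none), enclosing middle() (none), enclosing init_scope() and finds val = 37.
Step 3: result = 37

The answer is 37.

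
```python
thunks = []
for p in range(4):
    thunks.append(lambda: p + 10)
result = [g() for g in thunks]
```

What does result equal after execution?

Step 1: All lambdas capture p by reference. After the loop, p = 3.
Step 2: Each call returns 3 + 10 = 13.
Step 3: result = [13, 13, 13, 13]

The answer is [13, 13, 13, 13].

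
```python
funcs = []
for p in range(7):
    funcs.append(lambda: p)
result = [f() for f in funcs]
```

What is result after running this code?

Step 1: All 7 lambdas share the same variable p.
Step 2: After the loop, p = 6.
Step 3: Each call returns 6. result = [6, 6, 6, 6, 6, 6, 6]

The answer is [6, 6, 6, 6, 6, 6, 6].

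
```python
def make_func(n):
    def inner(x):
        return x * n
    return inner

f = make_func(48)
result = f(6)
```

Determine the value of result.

Step 1: make_func(48) creates a closure capturing n = 48.
Step 2: f(6) computes 6 * 48 = 288.
Step 3: result = 288

The answer is 288.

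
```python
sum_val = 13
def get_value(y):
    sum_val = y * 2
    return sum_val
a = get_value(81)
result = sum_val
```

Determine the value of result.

Step 1: Global sum_val = 13.
Step 2: get_value(81) creates local sum_val = 81 * 2 = 162.
Step 3: Global sum_val unchanged because no global keyword. result = 13

The answer is 13.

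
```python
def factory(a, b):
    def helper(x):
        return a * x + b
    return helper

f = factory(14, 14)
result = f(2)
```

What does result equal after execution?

Step 1: factory(14, 14) captures a = 14, b = 14.
Step 2: f(2) computes 14 * 2 + 14 = 42.
Step 3: result = 42

The answer is 42.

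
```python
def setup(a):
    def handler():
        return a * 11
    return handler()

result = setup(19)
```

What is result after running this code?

Step 1: setup(19) binds parameter a = 19.
Step 2: handler() accesses a = 19 from enclosing scope.
Step 3: result = 19 * 11 = 209

The answer is 209.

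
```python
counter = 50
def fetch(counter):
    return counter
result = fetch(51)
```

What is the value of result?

Step 1: Global counter = 50.
Step 2: fetch(51) takes parameter counter = 51, which shadows the global.
Step 3: result = 51

The answer is 51.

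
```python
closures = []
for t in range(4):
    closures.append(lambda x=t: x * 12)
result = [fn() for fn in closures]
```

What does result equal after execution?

Step 1: Default arg x=t captures t at each iteration.
Step 2: closures[k] has x defaulting to k, returns k * 12.
Step 3: result = [0, 12, 24, 36]

The answer is [0, 12, 24, 36].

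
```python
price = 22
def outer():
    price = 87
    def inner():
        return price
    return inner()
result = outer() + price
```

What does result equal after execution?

Step 1: Global price = 22. outer() shadows with price = 87.
Step 2: inner() returns enclosing price = 87. outer() = 87.
Step 3: result = 87 + global price (22) = 109

The answer is 109.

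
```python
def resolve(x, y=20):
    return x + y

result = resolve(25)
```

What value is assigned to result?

Step 1: resolve(25) uses default y = 20.
Step 2: Returns 25 + 20 = 45.
Step 3: result = 45

The answer is 45.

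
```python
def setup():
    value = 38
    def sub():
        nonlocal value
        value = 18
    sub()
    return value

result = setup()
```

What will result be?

Step 1: setup() sets value = 38.
Step 2: sub() uses nonlocal to reassign value = 18.
Step 3: result = 18

The answer is 18.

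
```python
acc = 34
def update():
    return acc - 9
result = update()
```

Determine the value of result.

Step 1: acc = 34 is defined globally.
Step 2: update() looks up acc from global scope = 34, then computes 34 - 9 = 25.
Step 3: result = 25

The answer is 25.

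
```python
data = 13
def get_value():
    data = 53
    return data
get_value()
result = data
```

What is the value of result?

Step 1: Global data = 13.
Step 2: get_value() creates local data = 53 (shadow, not modification).
Step 3: After get_value() returns, global data is unchanged. result = 13

The answer is 13.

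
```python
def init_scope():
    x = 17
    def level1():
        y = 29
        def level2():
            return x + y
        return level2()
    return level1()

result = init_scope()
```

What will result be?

Step 1: x = 17 in init_scope. y = 29 in level1.
Step 2: level2() reads x = 17 and y = 29 from enclosing scopes.
Step 3: result = 17 + 29 = 46

The answer is 46.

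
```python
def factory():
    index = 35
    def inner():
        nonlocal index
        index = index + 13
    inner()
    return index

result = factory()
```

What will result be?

Step 1: factory() sets index = 35.
Step 2: inner() uses nonlocal to modify index in factory's scope: index = 35 + 13 = 48.
Step 3: factory() returns the modified index = 48

The answer is 48.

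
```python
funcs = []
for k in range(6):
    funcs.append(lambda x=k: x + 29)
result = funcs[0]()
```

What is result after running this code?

Step 1: Default argument x=k captures k's value at definition time.
Step 2: funcs[0] was defined when k = 0, so x defaults to 0.
Step 3: result = 0 + 29 = 29 (default arg fixes the late binding issue)

The answer is 29.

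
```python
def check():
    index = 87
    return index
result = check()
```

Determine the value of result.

Step 1: check() defines index = 87 in its local scope.
Step 2: return index finds the local variable index = 87.
Step 3: result = 87

The answer is 87.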